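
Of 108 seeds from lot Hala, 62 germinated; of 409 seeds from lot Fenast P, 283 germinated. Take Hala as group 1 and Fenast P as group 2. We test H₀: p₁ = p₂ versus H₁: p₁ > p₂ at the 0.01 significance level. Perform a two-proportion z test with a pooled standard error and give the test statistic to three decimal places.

z = -2.312

p̂₁ = 62/108 = 0.57407, p̂₂ = 283/409 = 0.69193.
Pooled p̂ = (62+283)/(108+409) = 345/517 = 0.66731.
SE = √(0.222007 × 0.0117042) = 0.05097.
z = (0.57407 − 0.69193)/0.05097 = -0.11786/0.05097 = -2.312.
p-value = P(Z > -2.312) ≈ 0.9896; since p > α = 0.01, fail to reject H₀.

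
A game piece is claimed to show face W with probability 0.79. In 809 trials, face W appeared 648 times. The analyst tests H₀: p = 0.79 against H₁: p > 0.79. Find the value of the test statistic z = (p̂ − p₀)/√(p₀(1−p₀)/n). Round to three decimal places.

p̂ = 648/809 ≈ 0.80099.
Standard error under H₀: √(0.79×0.21/809) = 0.01432.
z = (0.80099 − 0.79)/0.01432 = 0.01099/0.01432 = 0.767.

z = 0.767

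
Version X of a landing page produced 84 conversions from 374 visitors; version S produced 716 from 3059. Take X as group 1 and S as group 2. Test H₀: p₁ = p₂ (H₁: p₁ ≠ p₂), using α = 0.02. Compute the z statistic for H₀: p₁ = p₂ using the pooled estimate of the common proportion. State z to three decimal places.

z = -0.409

p̂₁ = 84/374 = 0.224599, p̂₂ = 716/3059 = 0.234063.
Pooled p̂ = (84+716)/(374+3059) = 800/3433 = 0.233032.
SE = √(p̂(1−p̂)(1/n₁+1/n₂)) = √(0.233032·0.766968·0.0030007) = √(0.00053631) = 0.023158.
z = (0.224599 − 0.234063)/0.023158 = -0.009464/0.023158 = -0.409.
Two-sided p-value ≈ 2·Φ(−0.409) = 0.6828, so at α = 0.02 we fail to reject H₀.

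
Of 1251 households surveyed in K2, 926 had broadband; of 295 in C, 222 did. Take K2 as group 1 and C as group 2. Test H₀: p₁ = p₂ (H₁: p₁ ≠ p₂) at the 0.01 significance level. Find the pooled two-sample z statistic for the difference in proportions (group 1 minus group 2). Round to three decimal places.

p̂₁ = 926/1251 ≈ 0.74021, p̂₂ = 222/295 ≈ 0.75254.
Pooled p̂ = (926+222)/(1251+295) = 1148/1546 = 0.74256.
SE = √(0.191164 × 0.00418919) = 0.02830.
z = (0.74021 − 0.75254)/0.02830 = -0.01233/0.02830 = -0.436.
p-value = 2·P(Z > 0.436) ≈ 0.6629, so at α = 0.01 we fail to reject H₀.

z = -0.436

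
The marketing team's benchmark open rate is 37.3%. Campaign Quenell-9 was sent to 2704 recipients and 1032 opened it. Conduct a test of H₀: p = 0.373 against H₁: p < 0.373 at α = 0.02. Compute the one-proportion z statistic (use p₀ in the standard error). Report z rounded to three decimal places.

p̂ = 1032/2704 ≈ 0.38166.
Standard error under H₀: √(0.373×0.627/2704) = 0.00930.
z = (0.38166 − 0.373)/0.00930 = 0.00866/0.00930 = 0.931.
p-value = P(Z < 0.931) ≈ 0.8240; since p > α = 0.02, fail to reject H₀.

z = 0.931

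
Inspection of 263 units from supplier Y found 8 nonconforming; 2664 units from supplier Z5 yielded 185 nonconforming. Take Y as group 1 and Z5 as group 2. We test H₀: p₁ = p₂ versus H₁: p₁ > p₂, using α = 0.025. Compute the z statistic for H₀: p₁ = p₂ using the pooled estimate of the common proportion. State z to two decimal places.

p̂₁ = 8/263 = 0.03042, p̂₂ = 185/2664 = 0.06944.
Pooled p̂ = (8+185)/(263+2664) = 193/2927 = 0.06594.
SE = √(p̂(1−p̂)(1/n₁+1/n₂)) = √(0.06594·0.93406·0.00417766) = √(0.000257302) = 0.01604.
z = (0.03042 − 0.06944)/0.01604 = -0.03902/0.01604 = -2.43.
p-value = P(Z > -2.433) ≈ 0.9925, so at α = 0.025 we fail to reject H₀.

z = -2.43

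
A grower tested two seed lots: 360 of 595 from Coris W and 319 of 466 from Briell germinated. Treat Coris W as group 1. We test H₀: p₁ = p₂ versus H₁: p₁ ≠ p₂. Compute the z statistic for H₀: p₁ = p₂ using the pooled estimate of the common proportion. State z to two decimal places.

p̂₁ = 360/595 = 0.6050, p̂₂ = 319/466 = 0.6845.
Pooled p̂ = (360+319)/(595+466) = 679/1061 = 0.6400.
SE = √(0.230411 × 0.0038266) = 0.0297.
z = (0.6050 − 0.6845)/0.0297 = -0.0795/0.0297 = -2.68.

z = -2.68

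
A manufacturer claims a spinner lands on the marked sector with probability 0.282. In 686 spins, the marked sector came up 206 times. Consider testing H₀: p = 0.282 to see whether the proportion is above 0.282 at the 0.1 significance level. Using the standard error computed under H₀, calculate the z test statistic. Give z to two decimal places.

p̂ = 206/686 ≈ 0.3003.
Standard error under H₀: √(0.282×0.718/686) = 0.0172.
z = (0.3003 − 0.282)/0.0172 = 0.0183/0.0172 = 1.06.
p-value = P(Z > 1.065) ≈ 0.1435. With α = 0.1, fail to reject H₀.

z = 1.06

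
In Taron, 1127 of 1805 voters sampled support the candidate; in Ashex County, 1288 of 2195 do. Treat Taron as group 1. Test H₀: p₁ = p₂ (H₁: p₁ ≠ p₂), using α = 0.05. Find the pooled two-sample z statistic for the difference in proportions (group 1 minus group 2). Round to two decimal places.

z = 2.42

p̂₁ = 1127/1805 ≈ 0.62438, p̂₂ = 1288/2195 ≈ 0.58679.
Pooled p̂ = (1127+1288)/(1805+2195) = 2415/4000 = 0.60375.
SE = √(0.239236 × 0.0010096) = 0.01554.
z = (0.62438 − 0.58679)/0.01554 = 0.03759/0.01554 = 2.42.
Two-sided p-value ≈ 2·Φ(−2.419) = 0.0156, so at α = 0.05 we reject H₀.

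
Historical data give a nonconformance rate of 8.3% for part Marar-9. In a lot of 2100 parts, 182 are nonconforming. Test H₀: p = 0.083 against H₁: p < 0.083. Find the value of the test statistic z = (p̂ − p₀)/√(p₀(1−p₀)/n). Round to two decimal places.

p̂ = 182/2100 = 0.08667.
Standard error under H₀: √(0.083×0.917/2100) = 0.00602.
z = (0.08667 − 0.083)/0.00602 = 0.00367/0.00602 = 0.61.

z = 0.61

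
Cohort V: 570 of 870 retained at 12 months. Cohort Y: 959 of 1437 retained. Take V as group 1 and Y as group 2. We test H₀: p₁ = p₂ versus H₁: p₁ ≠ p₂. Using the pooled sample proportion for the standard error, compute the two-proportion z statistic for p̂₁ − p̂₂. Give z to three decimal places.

z = -0.600

p̂₁ = 570/870 = 0.65517, p̂₂ = 959/1437 = 0.66736.
Pooled p̂ = (570+959)/(870+1437) = 1529/2307 = 0.66277.
SE = √(p̂(1−p̂)(1/n₁+1/n₂)) = √(0.66277·0.33723·0.00184532) = √(0.000412443) = 0.02031.
z = (0.65517 − 0.66736)/0.02031 = -0.01219/0.02031 = -0.600.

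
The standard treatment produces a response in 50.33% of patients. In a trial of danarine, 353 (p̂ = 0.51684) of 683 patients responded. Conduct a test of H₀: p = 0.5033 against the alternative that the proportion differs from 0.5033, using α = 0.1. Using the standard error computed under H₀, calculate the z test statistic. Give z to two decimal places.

p̂ = 353/683 = 0.5168.
Standard error under H₀: √(0.5033×0.4967/683) = 0.0191.
z = (0.5168 − 0.5033)/0.0191 = 0.0135/0.0191 = 0.71.
p-value = 2·P(Z > 0.708) ≈ 0.4792; since p > α = 0.1, fail to reject H₀.

z = 0.71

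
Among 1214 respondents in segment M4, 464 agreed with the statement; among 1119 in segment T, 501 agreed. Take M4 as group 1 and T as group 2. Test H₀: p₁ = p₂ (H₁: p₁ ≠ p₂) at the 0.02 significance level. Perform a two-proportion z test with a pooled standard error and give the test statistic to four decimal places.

z = -3.2100

p̂₁ = 464/1214 ≈ 0.382208, p̂₂ = 501/1119 ≈ 0.447721.
Pooled p̂ = (464+501)/(1214+1119) = 965/2333 = 0.413631.
SE = √(p̂(1−p̂)(1/n₁+1/n₂)) = √(0.413631·0.586369·0.00171738) = √(0.000416533) = 0.020409.
z = (0.382208 − 0.447721)/0.020409 = -0.065513/0.020409 = -3.2100.
p-value = 2·P(Z > 3.210) ≈ 0.0013, so at α = 0.02 we reject H₀.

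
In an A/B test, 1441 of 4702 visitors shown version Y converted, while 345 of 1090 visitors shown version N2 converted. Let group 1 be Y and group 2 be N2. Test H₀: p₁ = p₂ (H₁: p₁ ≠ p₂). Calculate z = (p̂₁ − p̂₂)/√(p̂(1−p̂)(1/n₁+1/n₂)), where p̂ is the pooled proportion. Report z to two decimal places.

z = -0.65

p̂₁ = 1441/4702 ≈ 0.3065, p̂₂ = 345/1090 ≈ 0.3165.
Pooled p̂ = (1441+345)/(4702+1090) = 1786/5792 = 0.3084.
SE = √(p̂(1−p̂)(1/n₁+1/n₂)) = √(0.3084·0.6916·0.00113011) = √(0.000241021) = 0.0155.
z = (0.3065 − 0.3165)/0.0155 = -0.0100/0.0155 = -0.65.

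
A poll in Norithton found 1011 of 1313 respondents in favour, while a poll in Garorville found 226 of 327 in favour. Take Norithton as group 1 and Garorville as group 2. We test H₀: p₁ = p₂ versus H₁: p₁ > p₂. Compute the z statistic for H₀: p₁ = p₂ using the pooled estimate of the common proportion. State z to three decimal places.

p̂₁ = 1011/1313 = 0.76999, p̂₂ = 226/327 = 0.69113.
Pooled p̂ = (1011+226)/(1313+327) = 1237/1640 = 0.75427.
SE = √(0.185348 × 0.00381972) = 0.02661.
z = (0.76999 − 0.69113)/0.02661 = 0.07886/0.02661 = 2.964.

z = 2.964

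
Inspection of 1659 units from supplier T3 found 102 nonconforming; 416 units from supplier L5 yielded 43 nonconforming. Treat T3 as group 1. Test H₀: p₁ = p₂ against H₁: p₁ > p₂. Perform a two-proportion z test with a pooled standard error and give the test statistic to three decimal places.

z = -2.996

p̂₁ = 102/1659 = 0.06148, p̂₂ = 43/416 = 0.10337.
Pooled p̂ = (102+43)/(1659+416) = 145/2075 = 0.06988.
SE = √(0.0649964 × 0.00300662) = 0.01398.
z = (0.06148 − 0.10337)/0.01398 = -0.04189/0.01398 = -2.996.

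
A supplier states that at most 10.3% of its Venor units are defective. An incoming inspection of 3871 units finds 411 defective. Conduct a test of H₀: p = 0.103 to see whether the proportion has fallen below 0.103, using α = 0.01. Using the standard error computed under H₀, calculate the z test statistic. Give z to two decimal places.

p̂ = 411/3871 = 0.1062.
Standard error under H₀: √(0.103×0.897/3871) = 0.0049.
z = (0.1062 − 0.103)/0.0049 = 0.0032/0.0049 = 0.65.
p-value = P(Z < 0.650) ≈ 0.7421. With α = 0.01, fail to reject H₀.

z = 0.65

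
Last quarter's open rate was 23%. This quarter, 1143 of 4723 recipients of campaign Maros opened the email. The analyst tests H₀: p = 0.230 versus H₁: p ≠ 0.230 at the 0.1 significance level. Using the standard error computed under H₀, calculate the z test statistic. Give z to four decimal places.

z = 1.9608

p̂ = 1143/4723 = 0.2420072.
SE = √(p₀(1−p₀)/n) = √(0.1771/4723) = 0.0061235.
z = (0.2420072 − 0.23)/0.0061235 = 0.0120072/0.0061235 = 1.9608.
p-value = 2·P(Z > 1.961) ≈ 0.0499. With α = 0.1, reject H₀.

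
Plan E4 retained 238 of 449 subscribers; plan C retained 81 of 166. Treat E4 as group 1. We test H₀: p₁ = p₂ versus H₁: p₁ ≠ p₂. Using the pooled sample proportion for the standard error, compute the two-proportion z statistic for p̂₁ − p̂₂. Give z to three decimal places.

z = 0.928

p̂₁ = 238/449 ≈ 0.53007, p̂₂ = 81/166 ≈ 0.48795.
Pooled p̂ = (238+81)/(449+166) = 319/615 = 0.51870.
SE = √(p̂(1−p̂)(1/n₁+1/n₂)) = √(0.51870·0.48130·0.00825127) = √(0.00205993) = 0.04539.
z = (0.53007 − 0.48795)/0.04539 = 0.04212/0.04539 = 0.928.
p-value = 2·P(Z > 0.928) ≈ 0.3534.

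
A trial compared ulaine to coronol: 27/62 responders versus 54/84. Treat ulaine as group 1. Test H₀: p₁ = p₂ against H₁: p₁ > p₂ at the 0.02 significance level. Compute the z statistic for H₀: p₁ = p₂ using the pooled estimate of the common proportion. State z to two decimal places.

z = -2.49

p̂₁ = 27/62 ≈ 0.4355, p̂₂ = 54/84 ≈ 0.6429.
Pooled p̂ = (27+54)/(62+84) = 81/146 = 0.5548.
SE = √(0.246998 × 0.0280338) = 0.0832.
z = (0.4355 − 0.6429)/0.0832 = -0.2074/0.0832 = -2.49.
p-value = P(Z > -2.492) ≈ 0.9937. With α = 0.02, fail to reject H₀.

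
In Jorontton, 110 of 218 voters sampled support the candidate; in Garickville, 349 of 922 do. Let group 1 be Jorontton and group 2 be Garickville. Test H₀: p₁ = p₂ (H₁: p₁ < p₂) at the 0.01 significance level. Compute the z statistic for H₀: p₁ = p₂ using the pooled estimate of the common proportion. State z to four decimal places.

z = 3.4131

p̂₁ = 110/218 = 0.504587, p̂₂ = 349/922 = 0.378525.
Pooled p̂ = (110+349)/(218+922) = 459/1140 = 0.402632.
SE = √(0.240519 × 0.00567175) = 0.036935.
z = (0.504587 − 0.378525)/0.036935 = 0.126062/0.036935 = 3.4131.
p-value = P(Z < 3.413) ≈ 0.9997; since p > α = 0.01, fail to reject H₀.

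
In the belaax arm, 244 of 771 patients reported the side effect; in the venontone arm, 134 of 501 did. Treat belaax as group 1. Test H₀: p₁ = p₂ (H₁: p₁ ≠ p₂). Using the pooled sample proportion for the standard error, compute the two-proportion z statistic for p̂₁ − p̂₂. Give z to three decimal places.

z = 1.869

p̂₁ = 244/771 = 0.316472, p̂₂ = 134/501 = 0.267465.
Pooled p̂ = (244+134)/(771+501) = 378/1272 = 0.297170.
SE = √(0.20886 × 0.00329302) = 0.026226.
z = (0.316472 − 0.267465)/0.026226 = 0.049007/0.026226 = 1.869.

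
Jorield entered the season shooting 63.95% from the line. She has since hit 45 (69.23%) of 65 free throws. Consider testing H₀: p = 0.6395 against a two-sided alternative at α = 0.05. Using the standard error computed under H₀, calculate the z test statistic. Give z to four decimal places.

p̂ = 45/65 = 0.692308.
Standard error under H₀: √(0.6395×0.3605/65) = 0.059555.
z = (0.692308 − 0.6395)/0.059555 = 0.052808/0.059555 = 0.8867.
Two-sided p-value ≈ 2·Φ(−0.887) = 0.3752; since p > α = 0.05, fail to reject H₀.

z = 0.8867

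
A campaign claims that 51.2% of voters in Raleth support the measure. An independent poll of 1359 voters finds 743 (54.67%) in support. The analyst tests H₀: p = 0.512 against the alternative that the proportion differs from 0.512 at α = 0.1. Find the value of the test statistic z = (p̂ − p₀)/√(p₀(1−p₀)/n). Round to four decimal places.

p̂ = 743/1359 = 0.5467255.
Standard error under H₀: √(0.512×0.488/1359) = 0.0135592.
z = (0.5467255 − 0.512)/0.0135592 = 0.0347255/0.0135592 = 2.5610.
Two-sided p-value ≈ 2·Φ(−2.561) = 0.0104, so at α = 0.1 we reject H₀.

z = 2.5610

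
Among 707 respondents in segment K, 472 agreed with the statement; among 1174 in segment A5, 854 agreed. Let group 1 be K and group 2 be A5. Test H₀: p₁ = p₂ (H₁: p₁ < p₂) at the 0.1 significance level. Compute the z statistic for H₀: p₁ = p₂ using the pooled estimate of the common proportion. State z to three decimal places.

z = -2.755

p̂₁ = 472/707 = 0.66761, p̂₂ = 854/1174 = 0.72743.
Pooled p̂ = (472+854)/(707+1174) = 1326/1881 = 0.70494.
SE = √(p̂(1−p̂)(1/n₁+1/n₂)) = √(0.70494·0.29506·0.00226622) = √(0.000471368) = 0.02171.
z = (0.66761 − 0.72743)/0.02171 = -0.05982/0.02171 = -2.755.
p-value = P(Z < -2.755) ≈ 0.0029, so at α = 0.1 we reject H₀.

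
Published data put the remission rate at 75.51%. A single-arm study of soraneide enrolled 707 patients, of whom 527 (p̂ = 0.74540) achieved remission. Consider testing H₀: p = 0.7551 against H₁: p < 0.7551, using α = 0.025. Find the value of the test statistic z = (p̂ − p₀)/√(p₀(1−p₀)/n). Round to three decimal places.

z = -0.600

p̂ = 527/707 ≈ 0.74540.
Under H₀, SE = √(0.7551·0.2449/707) = √(0.000261562) = 0.01617.
z = (0.74540 − 0.7551)/0.01617 = -0.00970/0.01617 = -0.600.
p-value = P(Z < -0.600) ≈ 0.2744, so at α = 0.025 we fail to reject H₀.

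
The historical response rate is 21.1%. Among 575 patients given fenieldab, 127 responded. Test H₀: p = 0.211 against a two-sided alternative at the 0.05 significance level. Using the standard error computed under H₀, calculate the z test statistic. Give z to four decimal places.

z = 0.5800

p̂ = 127/575 = 0.220870.
Under H₀, SE = √(0.211·0.789/575) = √(0.000289529) = 0.017016.
z = (0.220870 − 0.211)/0.017016 = 0.009870/0.017016 = 0.5800.
Two-sided p-value ≈ 2·Φ(−0.580) = 0.5619. With α = 0.05, fail to reject H₀.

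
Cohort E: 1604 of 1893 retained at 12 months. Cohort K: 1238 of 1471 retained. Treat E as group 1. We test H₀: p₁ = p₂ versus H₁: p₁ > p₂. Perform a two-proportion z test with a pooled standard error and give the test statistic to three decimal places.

p̂₁ = 1604/1893 = 0.84733, p̂₂ = 1238/1471 = 0.84160.
Pooled p̂ = (1604+1238)/(1893+1471) = 2842/3364 = 0.84483.
SE = √(p̂(1−p̂)(1/n₁+1/n₂)) = √(0.84483·0.15517·0.00120807) = √(0.000158371) = 0.01258.
z = (0.84733 − 0.84160)/0.01258 = 0.00573/0.01258 = 0.455.
p-value = P(Z > 0.455) ≈ 0.3245.

z = 0.455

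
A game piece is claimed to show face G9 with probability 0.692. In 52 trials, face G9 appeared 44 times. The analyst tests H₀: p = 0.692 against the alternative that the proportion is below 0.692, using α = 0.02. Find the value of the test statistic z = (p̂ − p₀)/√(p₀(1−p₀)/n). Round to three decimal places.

p̂ = 44/52 ≈ 0.84615.
SE = √(p₀(1−p₀)/n) = √(0.21314/52) = 0.06402.
z = (0.84615 − 0.692)/0.06402 = 0.15415/0.06402 = 2.408.
p-value = P(Z < 2.408) ≈ 0.9920, so at α = 0.02 we fail to reject H₀.

z = 2.408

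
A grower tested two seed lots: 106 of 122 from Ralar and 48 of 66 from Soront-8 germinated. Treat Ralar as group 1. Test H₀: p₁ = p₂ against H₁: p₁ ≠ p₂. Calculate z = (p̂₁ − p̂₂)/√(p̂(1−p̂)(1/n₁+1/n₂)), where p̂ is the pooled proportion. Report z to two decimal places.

p̂₁ = 106/122 = 0.8689, p̂₂ = 48/66 = 0.7273.
Pooled p̂ = (106+48)/(122+66) = 154/188 = 0.8191.
SE = √(p̂(1−p̂)(1/n₁+1/n₂)) = √(0.8191·0.1809·0.0233482) = √(0.0034589) = 0.0588.
z = (0.8689 − 0.7273)/0.0588 = 0.1416/0.0588 = 2.41.

z = 2.41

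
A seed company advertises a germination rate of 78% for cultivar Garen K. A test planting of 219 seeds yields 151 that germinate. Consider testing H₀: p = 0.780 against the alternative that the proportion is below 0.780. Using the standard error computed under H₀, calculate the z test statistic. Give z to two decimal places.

p̂ = 151/219 ≈ 0.6895.
SE = √(p₀(1−p₀)/n) = √(0.1716/219) = 0.0280.
z = (0.6895 − 0.78)/0.0280 = -0.0905/0.0280 = -3.23.

z = -3.23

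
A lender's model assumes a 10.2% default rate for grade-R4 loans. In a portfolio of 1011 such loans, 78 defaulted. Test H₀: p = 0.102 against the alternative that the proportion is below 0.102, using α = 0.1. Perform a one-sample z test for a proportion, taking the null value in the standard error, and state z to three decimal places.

p̂ = 78/1011 = 0.077151.
SE = √(p₀(1−p₀)/n) = √(0.091596/1011) = 0.009518.
z = (0.077151 − 0.102)/0.009518 = -0.024849/0.009518 = -2.611.
p-value = P(Z < -2.611) ≈ 0.0045. With α = 0.1, reject H₀.

z = -2.611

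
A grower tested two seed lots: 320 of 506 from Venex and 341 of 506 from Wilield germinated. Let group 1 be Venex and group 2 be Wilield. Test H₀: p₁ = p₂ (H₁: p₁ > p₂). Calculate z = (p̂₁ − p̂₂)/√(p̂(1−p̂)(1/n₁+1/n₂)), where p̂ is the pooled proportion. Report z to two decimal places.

p̂₁ = 320/506 = 0.6324, p̂₂ = 341/506 = 0.6739.
Pooled p̂ = (320+341)/(506+506) = 661/1012 = 0.6532.
SE = √(p̂(1−p̂)(1/n₁+1/n₂)) = √(0.6532·0.3468·0.00395257) = √(0.00089542) = 0.0299.
z = (0.6324 − 0.6739)/0.0299 = -0.0415/0.0299 = -1.39.

z = -1.39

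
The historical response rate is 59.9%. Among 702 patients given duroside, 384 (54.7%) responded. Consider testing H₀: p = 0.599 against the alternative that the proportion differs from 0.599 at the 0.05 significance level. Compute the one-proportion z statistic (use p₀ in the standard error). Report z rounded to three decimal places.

z = -2.811

p̂ = 384/702 = 0.547009.
SE = √(p₀(1−p₀)/n) = √(0.2402/702) = 0.018498.
z = (0.547009 − 0.599)/0.018498 = -0.051991/0.018498 = -2.811.
p-value = 2·P(Z > 2.811) ≈ 0.0049. With α = 0.05, reject H₀.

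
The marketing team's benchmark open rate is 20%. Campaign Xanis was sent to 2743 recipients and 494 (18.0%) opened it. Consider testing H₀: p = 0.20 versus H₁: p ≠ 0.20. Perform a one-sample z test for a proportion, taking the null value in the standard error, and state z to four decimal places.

z = -2.6063

p̂ = 494/2743 = 0.1800948.
Standard error under H₀: √(0.2×0.8/2743) = 0.0076374.
z = (0.1800948 − 0.2)/0.0076374 = -0.0199052/0.0076374 = -2.6063.
p-value = 2·P(Z > 2.606) ≈ 0.0092.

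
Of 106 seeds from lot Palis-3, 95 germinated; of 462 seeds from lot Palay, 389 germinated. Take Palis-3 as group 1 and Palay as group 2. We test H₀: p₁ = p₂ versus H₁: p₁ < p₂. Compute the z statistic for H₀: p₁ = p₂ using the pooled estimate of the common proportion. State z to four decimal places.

p̂₁ = 95/106 ≈ 0.896226, p̂₂ = 389/462 ≈ 0.841991.
Pooled p̂ = (95+389)/(106+462) = 484/568 = 0.852113.
SE = √(0.126017 × 0.0115985) = 0.038231.
z = (0.896226 − 0.841991)/0.038231 = 0.054235/0.038231 = 1.4186.
p-value = P(Z < 1.419) ≈ 0.9220.

z = 1.4186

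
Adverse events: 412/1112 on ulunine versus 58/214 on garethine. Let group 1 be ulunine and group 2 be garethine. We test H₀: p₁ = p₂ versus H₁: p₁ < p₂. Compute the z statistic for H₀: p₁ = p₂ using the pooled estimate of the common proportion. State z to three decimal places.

z = 2.786

p̂₁ = 412/1112 = 0.370504, p̂₂ = 58/214 = 0.271028.
Pooled p̂ = (412+58)/(1112+214) = 470/1326 = 0.354449.
SE = √(p̂(1−p̂)(1/n₁+1/n₂)) = √(0.354449·0.645551·0.00557218) = √(0.001275) = 0.035707.
z = (0.370504 − 0.271028)/0.035707 = 0.099476/0.035707 = 2.786.
p-value = P(Z < 2.786) ≈ 0.9973.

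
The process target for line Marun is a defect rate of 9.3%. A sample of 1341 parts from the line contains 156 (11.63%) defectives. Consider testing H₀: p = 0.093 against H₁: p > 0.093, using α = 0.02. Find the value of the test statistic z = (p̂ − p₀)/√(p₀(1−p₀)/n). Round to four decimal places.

p̂ = 156/1341 ≈ 0.116331.
SE = √(p₀(1−p₀)/n) = √(0.084351/1341) = 0.007931.
z = (0.116331 − 0.093)/0.007931 = 0.023331/0.007931 = 2.9417.
p-value = P(Z > 2.942) ≈ 0.0016, so at α = 0.02 we reject H₀.

z = 2.9417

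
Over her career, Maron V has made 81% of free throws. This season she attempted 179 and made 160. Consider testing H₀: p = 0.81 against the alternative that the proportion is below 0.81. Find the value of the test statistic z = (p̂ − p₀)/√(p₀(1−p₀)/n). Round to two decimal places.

p̂ = 160/179 = 0.8939.
Under H₀, SE = √(0.81·0.19/179) = √(0.000859777) = 0.0293.
z = (0.8939 − 0.81)/0.0293 = 0.0839/0.0293 = 2.86.
p-value = P(Z < 2.860) ≈ 0.9979.

z = 2.86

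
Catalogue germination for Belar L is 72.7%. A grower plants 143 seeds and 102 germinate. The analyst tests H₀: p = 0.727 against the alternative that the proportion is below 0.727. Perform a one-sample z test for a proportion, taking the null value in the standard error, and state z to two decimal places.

z = -0.37

p̂ = 102/143 ≈ 0.7133.
Under H₀, SE = √(0.727·0.273/143) = √(0.00138791) = 0.0373.
z = (0.7133 − 0.727)/0.0373 = -0.0137/0.0373 = -0.37.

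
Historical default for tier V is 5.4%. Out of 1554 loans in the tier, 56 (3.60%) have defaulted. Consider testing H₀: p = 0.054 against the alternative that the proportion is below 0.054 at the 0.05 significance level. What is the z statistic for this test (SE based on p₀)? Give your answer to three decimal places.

p̂ = 56/1554 ≈ 0.036036.
Under H₀, SE = √(0.054·0.946/1554) = √(3.28726e-05) = 0.005733.
z = (0.036036 − 0.054)/0.005733 = -0.017964/0.005733 = -3.133.
p-value = P(Z < -3.133) ≈ 0.0009; since p < α = 0.05, reject H₀.

z = -3.133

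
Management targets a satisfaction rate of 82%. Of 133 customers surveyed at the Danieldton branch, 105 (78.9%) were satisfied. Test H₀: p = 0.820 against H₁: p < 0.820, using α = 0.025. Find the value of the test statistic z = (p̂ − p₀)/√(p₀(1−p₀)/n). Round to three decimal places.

z = -0.916

p̂ = 105/133 ≈ 0.789474.
Standard error under H₀: √(0.82×0.18/133) = 0.033313.
z = (0.789474 − 0.82)/0.033313 = -0.030526/0.033313 = -0.916.
p-value = P(Z < -0.916) ≈ 0.1797, so at α = 0.025 we fail to reject H₀.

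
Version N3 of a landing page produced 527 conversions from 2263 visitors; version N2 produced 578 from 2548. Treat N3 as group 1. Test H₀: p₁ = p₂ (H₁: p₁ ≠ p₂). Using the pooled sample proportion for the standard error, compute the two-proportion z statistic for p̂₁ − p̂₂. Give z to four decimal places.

p̂₁ = 527/2263 = 0.232877, p̂₂ = 578/2548 = 0.226845.
Pooled p̂ = (527+578)/(2263+2548) = 1105/4811 = 0.229682.
SE = √(p̂(1−p̂)(1/n₁+1/n₂)) = √(0.229682·0.770318·0.000834356) = √(0.000147621) = 0.012150.
z = (0.232877 − 0.226845)/0.012150 = 0.006032/0.012150 = 0.4965.
Two-sided p-value ≈ 2·Φ(−0.496) = 0.6196.

z = 0.4965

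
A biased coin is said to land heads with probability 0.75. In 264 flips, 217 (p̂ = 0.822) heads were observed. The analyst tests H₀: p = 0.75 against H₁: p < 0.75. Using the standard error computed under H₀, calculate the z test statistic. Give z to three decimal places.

p̂ = 217/264 ≈ 0.82197.
Under H₀, SE = √(0.75·0.25/264) = √(0.000710227) = 0.02665.
z = (0.82197 − 0.75)/0.02665 = 0.07197/0.02665 = 2.701.
p-value = P(Z < 2.701) ≈ 0.9965.

z = 2.701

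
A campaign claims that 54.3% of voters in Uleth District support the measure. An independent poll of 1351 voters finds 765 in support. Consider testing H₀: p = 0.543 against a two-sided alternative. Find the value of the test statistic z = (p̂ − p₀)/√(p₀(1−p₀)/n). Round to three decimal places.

p̂ = 765/1351 ≈ 0.566247.
Under H₀, SE = √(0.543·0.457/1351) = √(0.000183679) = 0.013553.
z = (0.566247 − 0.543)/0.013553 = 0.023247/0.013553 = 1.715.

z = 1.715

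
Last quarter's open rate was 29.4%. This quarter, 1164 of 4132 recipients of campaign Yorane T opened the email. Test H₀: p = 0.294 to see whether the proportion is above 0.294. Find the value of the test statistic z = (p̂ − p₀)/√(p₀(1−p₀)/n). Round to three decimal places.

z = -1.735

p̂ = 1164/4132 ≈ 0.28170.
Standard error under H₀: √(0.294×0.706/4132) = 0.00709.
z = (0.28170 − 0.294)/0.00709 = -0.01230/0.00709 = -1.735.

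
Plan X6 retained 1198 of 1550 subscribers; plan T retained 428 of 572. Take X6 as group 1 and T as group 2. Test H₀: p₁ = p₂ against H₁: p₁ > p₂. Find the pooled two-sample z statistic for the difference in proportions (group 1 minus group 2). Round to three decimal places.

z = 1.191

p̂₁ = 1198/1550 ≈ 0.77290, p̂₂ = 428/572 ≈ 0.74825.
Pooled p̂ = (1198+428)/(1550+572) = 1626/2122 = 0.76626.
SE = √(0.179107 × 0.00239341) = 0.02070.
z = (0.77290 − 0.74825)/0.02070 = 0.02465/0.02070 = 1.191.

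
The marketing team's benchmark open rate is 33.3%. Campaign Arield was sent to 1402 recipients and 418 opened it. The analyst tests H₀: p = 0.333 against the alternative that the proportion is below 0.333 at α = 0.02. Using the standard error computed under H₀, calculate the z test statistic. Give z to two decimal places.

z = -2.77

p̂ = 418/1402 = 0.2981.
Standard error under H₀: √(0.333×0.667/1402) = 0.0126.
z = (0.2981 − 0.333)/0.0126 = -0.0349/0.0126 = -2.77.
p-value = P(Z < -2.769) ≈ 0.0028; since p < α = 0.02, reject H₀.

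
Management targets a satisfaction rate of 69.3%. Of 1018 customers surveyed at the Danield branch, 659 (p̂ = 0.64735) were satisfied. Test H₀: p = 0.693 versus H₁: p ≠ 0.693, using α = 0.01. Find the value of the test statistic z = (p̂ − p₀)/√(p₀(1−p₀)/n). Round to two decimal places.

z = -3.16

p̂ = 659/1018 = 0.64735.
Standard error under H₀: √(0.693×0.307/1018) = 0.01446.
z = (0.64735 − 0.693)/0.01446 = -0.04565/0.01446 = -3.16.
Two-sided p-value ≈ 2·Φ(−3.158) = 0.0016; since p < α = 0.01, reject H₀.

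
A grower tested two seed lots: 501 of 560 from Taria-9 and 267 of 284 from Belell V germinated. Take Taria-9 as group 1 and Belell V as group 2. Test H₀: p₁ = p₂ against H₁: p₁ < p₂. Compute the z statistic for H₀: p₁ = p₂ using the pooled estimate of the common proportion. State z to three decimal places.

p̂₁ = 501/560 ≈ 0.89464, p̂₂ = 267/284 ≈ 0.94014.
Pooled p̂ = (501+267)/(560+284) = 768/844 = 0.90995.
SE = √(p̂(1−p̂)(1/n₁+1/n₂)) = √(0.90995·0.09005·0.00530684) = √(0.000434837) = 0.02085.
z = (0.89464 − 0.94014)/0.02085 = -0.04550/0.02085 = -2.182.
p-value = P(Z < -2.182) ≈ 0.0146.

z = -2.182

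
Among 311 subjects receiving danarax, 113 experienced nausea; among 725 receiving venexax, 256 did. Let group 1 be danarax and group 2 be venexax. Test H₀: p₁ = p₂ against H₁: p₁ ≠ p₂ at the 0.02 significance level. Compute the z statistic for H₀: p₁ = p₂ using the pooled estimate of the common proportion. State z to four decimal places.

p̂₁ = 113/311 ≈ 0.363344, p̂₂ = 256/725 ≈ 0.353103.
Pooled p̂ = (113+256)/(311+725) = 369/1036 = 0.356178.
SE = √(0.229315 × 0.00459474) = 0.032460.
z = (0.363344 − 0.353103)/0.032460 = 0.010241/0.032460 = 0.3155.
Two-sided p-value ≈ 2·Φ(−0.315) = 0.7524, so at α = 0.02 we fail to reject H₀.

z = 0.3155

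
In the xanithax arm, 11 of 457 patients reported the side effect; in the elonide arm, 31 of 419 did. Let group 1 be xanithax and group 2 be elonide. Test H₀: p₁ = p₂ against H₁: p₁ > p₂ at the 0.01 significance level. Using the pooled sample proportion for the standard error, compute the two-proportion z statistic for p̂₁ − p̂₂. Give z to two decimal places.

z = -3.45

p̂₁ = 11/457 ≈ 0.02407, p̂₂ = 31/419 ≈ 0.07399.
Pooled p̂ = (11+31)/(457+419) = 42/876 = 0.04795.
SE = √(p̂(1−p̂)(1/n₁+1/n₂)) = √(0.04795·0.95205·0.00457482) = √(0.000208824) = 0.01445.
z = (0.02407 − 0.07399)/0.01445 = -0.04992/0.01445 = -3.45.
p-value = P(Z > -3.454) ≈ 0.9997; since p > α = 0.01, fail to reject H₀.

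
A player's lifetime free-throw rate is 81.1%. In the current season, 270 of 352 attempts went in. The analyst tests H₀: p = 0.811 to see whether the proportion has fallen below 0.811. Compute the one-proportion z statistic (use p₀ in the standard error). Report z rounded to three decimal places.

p̂ = 270/352 ≈ 0.76705.
SE = √(p₀(1−p₀)/n) = √(0.15328/352) = 0.02087.
z = (0.76705 − 0.811)/0.02087 = -0.04395/0.02087 = -2.106.
p-value = P(Z < -2.106) ≈ 0.0176.

z = -2.106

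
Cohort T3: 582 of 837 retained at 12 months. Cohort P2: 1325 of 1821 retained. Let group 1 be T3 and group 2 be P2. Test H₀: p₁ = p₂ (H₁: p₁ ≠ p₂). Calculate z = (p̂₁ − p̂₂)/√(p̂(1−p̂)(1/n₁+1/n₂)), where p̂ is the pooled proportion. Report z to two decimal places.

z = -1.72

p̂₁ = 582/837 = 0.6953, p̂₂ = 1325/1821 = 0.7276.
Pooled p̂ = (582+1325)/(837+1821) = 1907/2658 = 0.7175.
SE = √(p̂(1−p̂)(1/n₁+1/n₂)) = √(0.7175·0.2825·0.00174389) = √(0.000353509) = 0.0188.
z = (0.6953 − 0.7276)/0.0188 = -0.0323/0.0188 = -1.72.
Two-sided p-value ≈ 2·Φ(−1.717) = 0.0860.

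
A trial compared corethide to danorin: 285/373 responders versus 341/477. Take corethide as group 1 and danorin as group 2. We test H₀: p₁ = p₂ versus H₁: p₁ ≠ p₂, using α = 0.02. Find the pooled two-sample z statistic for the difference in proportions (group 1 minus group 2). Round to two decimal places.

z = 1.62

p̂₁ = 285/373 = 0.76408, p̂₂ = 341/477 = 0.71488.
Pooled p̂ = (285+341)/(373+477) = 626/850 = 0.73647.
SE = √(p̂(1−p̂)(1/n₁+1/n₂)) = √(0.73647·0.26353·0.0047774) = √(0.000927206) = 0.03045.
z = (0.76408 − 0.71488)/0.03045 = 0.04920/0.03045 = 1.62.
Two-sided p-value ≈ 2·Φ(−1.615) = 0.1062; since p > α = 0.02, fail to reject H₀.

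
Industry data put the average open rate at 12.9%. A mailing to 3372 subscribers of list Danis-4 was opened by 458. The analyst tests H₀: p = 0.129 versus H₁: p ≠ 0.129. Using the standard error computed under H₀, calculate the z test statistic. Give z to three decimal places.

p̂ = 458/3372 = 0.13582.
Standard error under H₀: √(0.129×0.871/3372) = 0.00577.
z = (0.13582 − 0.129)/0.00577 = 0.00682/0.00577 = 1.182.
Two-sided p-value ≈ 2·Φ(−1.182) = 0.2371.

z = 1.182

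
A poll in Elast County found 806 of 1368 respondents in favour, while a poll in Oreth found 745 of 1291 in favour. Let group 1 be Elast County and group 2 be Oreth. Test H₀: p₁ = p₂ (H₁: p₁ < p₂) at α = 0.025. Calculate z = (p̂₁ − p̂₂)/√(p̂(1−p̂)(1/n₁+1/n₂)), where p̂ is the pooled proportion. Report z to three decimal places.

z = 0.633

p̂₁ = 806/1368 = 0.58918, p̂₂ = 745/1291 = 0.57707.
Pooled p̂ = (806+745)/(1368+1291) = 1551/2659 = 0.58330.
SE = √(p̂(1−p̂)(1/n₁+1/n₂)) = √(0.58330·0.41670·0.00150559) = √(0.000365949) = 0.01913.
z = (0.58918 − 0.57707)/0.01913 = 0.01211/0.01913 = 0.633.
p-value = P(Z < 0.633) ≈ 0.7366, so at α = 0.025 we fail to reject H₀.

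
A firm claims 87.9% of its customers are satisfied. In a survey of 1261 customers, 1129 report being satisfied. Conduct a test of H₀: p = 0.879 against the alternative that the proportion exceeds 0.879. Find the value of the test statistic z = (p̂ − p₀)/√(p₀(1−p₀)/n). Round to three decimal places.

p̂ = 1129/1261 = 0.895321.
Standard error under H₀: √(0.879×0.121/1261) = 0.009184.
z = (0.895321 − 0.879)/0.009184 = 0.016321/0.009184 = 1.777.

z = 1.777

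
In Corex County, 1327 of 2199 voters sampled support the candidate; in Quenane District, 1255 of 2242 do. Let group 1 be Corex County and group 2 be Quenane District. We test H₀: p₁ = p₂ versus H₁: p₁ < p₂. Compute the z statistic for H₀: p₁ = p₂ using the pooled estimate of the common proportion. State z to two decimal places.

z = 2.95

p̂₁ = 1327/2199 = 0.6035, p̂₂ = 1255/2242 = 0.5598.
Pooled p̂ = (1327+1255)/(2199+2242) = 2582/4441 = 0.5814.
SE = √(p̂(1−p̂)(1/n₁+1/n₂)) = √(0.5814·0.4186·0.000900782) = √(0.000219227) = 0.0148.
z = (0.6035 − 0.5598)/0.0148 = 0.0437/0.0148 = 2.95.
p-value = P(Z < 2.951) ≈ 0.9984.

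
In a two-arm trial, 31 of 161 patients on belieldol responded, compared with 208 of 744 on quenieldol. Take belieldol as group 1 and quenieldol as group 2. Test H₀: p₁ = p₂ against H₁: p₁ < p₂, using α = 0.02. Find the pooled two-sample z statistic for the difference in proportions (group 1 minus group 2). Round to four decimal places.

p̂₁ = 31/161 = 0.192547, p̂₂ = 208/744 = 0.279570.
Pooled p̂ = (31+208)/(161+744) = 239/905 = 0.264088.
SE = √(p̂(1−p̂)(1/n₁+1/n₂)) = √(0.264088·0.735912·0.00755527) = √(0.00146833) = 0.038319.
z = (0.192547 − 0.279570)/0.038319 = -0.087023/0.038319 = -2.2710.
p-value = P(Z < -2.271) ≈ 0.0116; since p < α = 0.02, reject H₀.

z = -2.2710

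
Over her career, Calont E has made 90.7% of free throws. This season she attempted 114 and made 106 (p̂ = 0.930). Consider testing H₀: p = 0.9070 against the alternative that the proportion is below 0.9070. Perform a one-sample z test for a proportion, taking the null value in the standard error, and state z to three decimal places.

z = 0.839

p̂ = 106/114 = 0.92982.
SE = √(p₀(1−p₀)/n) = √(0.084351/114) = 0.02720.
z = (0.92982 − 0.907)/0.02720 = 0.02282/0.02720 = 0.839.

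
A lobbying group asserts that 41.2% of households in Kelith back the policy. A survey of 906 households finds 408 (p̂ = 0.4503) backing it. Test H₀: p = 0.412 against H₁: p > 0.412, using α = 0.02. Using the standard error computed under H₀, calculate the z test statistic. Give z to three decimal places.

z = 2.344

p̂ = 408/906 ≈ 0.45033.
SE = √(p₀(1−p₀)/n) = √(0.24226/906) = 0.01635.
z = (0.45033 − 0.412)/0.01635 = 0.03833/0.01635 = 2.344.
p-value = P(Z > 2.344) ≈ 0.0095; since p < α = 0.02, reject H₀.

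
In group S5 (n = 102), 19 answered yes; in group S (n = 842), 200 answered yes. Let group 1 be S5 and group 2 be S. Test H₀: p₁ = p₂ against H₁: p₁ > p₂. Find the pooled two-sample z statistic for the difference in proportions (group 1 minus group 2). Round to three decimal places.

p̂₁ = 19/102 = 0.18627, p̂₂ = 200/842 = 0.23753.
Pooled p̂ = (19+200)/(102+842) = 219/944 = 0.23199.
SE = √(p̂(1−p̂)(1/n₁+1/n₂)) = √(0.23199·0.76801·0.0109916) = √(0.00195838) = 0.04425.
z = (0.18627 − 0.23753)/0.04425 = -0.05126/0.04425 = -1.158.
p-value = P(Z > -1.158) ≈ 0.8766.

z = -1.158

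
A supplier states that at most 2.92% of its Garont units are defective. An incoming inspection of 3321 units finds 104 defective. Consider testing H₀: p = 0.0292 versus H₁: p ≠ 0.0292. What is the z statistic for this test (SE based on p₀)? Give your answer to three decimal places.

p̂ = 104/3321 = 0.031316.
SE = √(p₀(1−p₀)/n) = √(0.028347/3321) = 0.002922.
z = (0.031316 − 0.0292)/0.002922 = 0.002116/0.002922 = 0.724.
p-value = 2·P(Z > 0.724) ≈ 0.4689.

z = 0.724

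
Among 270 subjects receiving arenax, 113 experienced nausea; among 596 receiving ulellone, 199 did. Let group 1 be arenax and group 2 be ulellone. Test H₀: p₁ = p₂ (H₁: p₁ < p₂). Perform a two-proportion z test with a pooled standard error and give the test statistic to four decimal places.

p̂₁ = 113/270 ≈ 0.418519, p̂₂ = 199/596 ≈ 0.333893.
Pooled p̂ = (113+199)/(270+596) = 312/866 = 0.360277.
SE = √(p̂(1−p̂)(1/n₁+1/n₂)) = √(0.360277·0.639723·0.00538156) = √(0.00124033) = 0.035218.
z = (0.418519 − 0.333893)/0.035218 = 0.084626/0.035218 = 2.4029.
p-value = P(Z < 2.403) ≈ 0.9919.

z = 2.4029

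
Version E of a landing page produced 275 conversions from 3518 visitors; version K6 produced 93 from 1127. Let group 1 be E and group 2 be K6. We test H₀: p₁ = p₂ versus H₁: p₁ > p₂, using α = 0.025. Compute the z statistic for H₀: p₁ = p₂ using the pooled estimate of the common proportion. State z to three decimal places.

z = -0.471

p̂₁ = 275/3518 ≈ 0.07817, p̂₂ = 93/1127 ≈ 0.08252.
Pooled p̂ = (275+93)/(3518+1127) = 368/4645 = 0.07922.
SE = √(p̂(1−p̂)(1/n₁+1/n₂)) = √(0.07922·0.92078·0.00117156) = √(8.54637e-05) = 0.00924.
z = (0.07817 − 0.08252)/0.00924 = -0.00435/0.00924 = -0.471.
p-value = P(Z > -0.471) ≈ 0.6810. With α = 0.025, fail to reject H₀.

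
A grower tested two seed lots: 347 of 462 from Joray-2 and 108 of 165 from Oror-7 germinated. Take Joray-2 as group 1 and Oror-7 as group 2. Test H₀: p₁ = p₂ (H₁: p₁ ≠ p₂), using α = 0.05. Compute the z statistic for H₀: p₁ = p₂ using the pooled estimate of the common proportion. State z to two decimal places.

p̂₁ = 347/462 ≈ 0.7511, p̂₂ = 108/165 ≈ 0.6545.
Pooled p̂ = (347+108)/(462+165) = 455/627 = 0.7257.
SE = √(0.19907 × 0.00822511) = 0.0405.
z = (0.7511 − 0.6545)/0.0405 = 0.0966/0.0405 = 2.39.
Two-sided p-value ≈ 2·Φ(−2.386) = 0.0170. With α = 0.05, reject H₀.

z = 2.39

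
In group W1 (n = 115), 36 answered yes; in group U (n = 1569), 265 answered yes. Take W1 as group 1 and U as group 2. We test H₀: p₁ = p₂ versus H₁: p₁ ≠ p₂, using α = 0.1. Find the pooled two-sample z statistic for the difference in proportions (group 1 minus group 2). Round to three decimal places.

p̂₁ = 36/115 ≈ 0.313043, p̂₂ = 265/1569 ≈ 0.168897.
Pooled p̂ = (36+265)/(115+1569) = 301/1684 = 0.178741.
SE = √(0.146793 × 0.009333) = 0.037014.
z = (0.313043 − 0.168897)/0.037014 = 0.144146/0.037014 = 3.894.
p-value = 2·P(Z > 3.894) ≈ 0.0001. With α = 0.1, reject H₀.

z = 3.894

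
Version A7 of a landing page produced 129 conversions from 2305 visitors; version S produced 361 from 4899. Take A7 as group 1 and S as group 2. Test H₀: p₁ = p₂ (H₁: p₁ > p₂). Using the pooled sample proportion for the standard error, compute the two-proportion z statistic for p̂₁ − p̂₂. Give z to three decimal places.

z = -2.787

p̂₁ = 129/2305 ≈ 0.055965, p̂₂ = 361/4899 ≈ 0.073689.
Pooled p̂ = (129+361)/(2305+4899) = 490/7204 = 0.068018.
SE = √(0.0633914 × 0.000637963) = 0.006359.
z = (0.055965 − 0.073689)/0.006359 = -0.017724/0.006359 = -2.787.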